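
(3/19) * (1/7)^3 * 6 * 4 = 72/6517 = 0.01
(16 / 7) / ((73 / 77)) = 176 / 73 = 2.41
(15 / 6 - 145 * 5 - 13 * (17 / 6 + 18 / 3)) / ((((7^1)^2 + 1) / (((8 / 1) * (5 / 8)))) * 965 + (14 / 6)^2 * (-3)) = -2512 / 28901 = -0.09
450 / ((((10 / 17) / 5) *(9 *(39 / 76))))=32300 / 39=828.21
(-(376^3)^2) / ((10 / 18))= -25431359608848384 / 5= -5086271921769676.80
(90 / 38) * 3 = 135 / 19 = 7.11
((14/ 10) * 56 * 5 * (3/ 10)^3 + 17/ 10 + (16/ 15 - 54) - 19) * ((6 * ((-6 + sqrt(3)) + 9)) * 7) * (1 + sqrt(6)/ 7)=-44737 * (sqrt(3) + 3) * (sqrt(6) + 7)/ 125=-16003.49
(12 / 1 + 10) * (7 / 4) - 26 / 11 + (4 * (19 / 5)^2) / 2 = 65.02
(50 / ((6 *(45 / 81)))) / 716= 15 / 716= 0.02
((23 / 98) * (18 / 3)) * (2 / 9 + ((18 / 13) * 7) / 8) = 15433 / 7644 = 2.02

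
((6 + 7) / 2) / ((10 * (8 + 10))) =13 / 360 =0.04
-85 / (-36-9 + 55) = -17 / 2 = -8.50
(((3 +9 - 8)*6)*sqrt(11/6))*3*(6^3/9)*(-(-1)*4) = 1152*sqrt(66) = 9358.89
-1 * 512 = -512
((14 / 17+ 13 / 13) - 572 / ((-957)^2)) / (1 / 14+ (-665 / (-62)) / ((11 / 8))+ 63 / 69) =25755007390 / 124120163241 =0.21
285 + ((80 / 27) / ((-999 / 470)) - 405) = -3274360 / 26973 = -121.39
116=116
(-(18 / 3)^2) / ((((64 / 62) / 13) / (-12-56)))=61659 / 2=30829.50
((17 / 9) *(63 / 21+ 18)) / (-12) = -119 / 36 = -3.31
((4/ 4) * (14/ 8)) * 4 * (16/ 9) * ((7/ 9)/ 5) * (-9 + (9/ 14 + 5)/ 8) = -6503/ 405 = -16.06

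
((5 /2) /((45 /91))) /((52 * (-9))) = -7 /648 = -0.01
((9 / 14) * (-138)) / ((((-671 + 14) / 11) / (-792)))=-601128 / 511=-1176.38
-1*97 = -97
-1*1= -1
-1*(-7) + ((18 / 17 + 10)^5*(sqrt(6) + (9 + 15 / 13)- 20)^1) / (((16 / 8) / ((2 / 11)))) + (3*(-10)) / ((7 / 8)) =-210463741856769 / 1421276857 + 234849287168*sqrt(6) / 15618427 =-111248.56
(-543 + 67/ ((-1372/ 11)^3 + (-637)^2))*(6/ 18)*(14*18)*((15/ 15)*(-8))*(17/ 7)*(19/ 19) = 1810060980517248/ 2042552309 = 886176.07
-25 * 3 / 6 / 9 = -25 / 18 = -1.39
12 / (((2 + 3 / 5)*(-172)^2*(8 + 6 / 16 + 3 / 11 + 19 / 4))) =110 / 9446541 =0.00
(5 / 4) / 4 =5 / 16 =0.31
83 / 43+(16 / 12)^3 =4993 / 1161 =4.30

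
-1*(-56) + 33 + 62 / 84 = 3769 / 42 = 89.74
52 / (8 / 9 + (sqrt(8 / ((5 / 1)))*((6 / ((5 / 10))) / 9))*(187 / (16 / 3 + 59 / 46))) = -4030065 / 198064886 + 34173009*sqrt(10) / 99032443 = 1.07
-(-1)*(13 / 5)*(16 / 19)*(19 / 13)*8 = 128 / 5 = 25.60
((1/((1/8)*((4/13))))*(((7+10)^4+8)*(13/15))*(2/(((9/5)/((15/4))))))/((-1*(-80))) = 1568489/16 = 98030.56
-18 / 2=-9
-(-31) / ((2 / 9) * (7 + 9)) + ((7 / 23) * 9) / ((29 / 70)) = 327213 / 21344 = 15.33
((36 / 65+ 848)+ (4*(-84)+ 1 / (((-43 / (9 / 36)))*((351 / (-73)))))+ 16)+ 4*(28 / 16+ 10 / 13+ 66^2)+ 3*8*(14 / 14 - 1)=5422200089 / 301860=17962.63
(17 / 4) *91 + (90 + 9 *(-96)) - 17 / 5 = -7813 / 20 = -390.65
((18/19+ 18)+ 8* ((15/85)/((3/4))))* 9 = 60552/323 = 187.47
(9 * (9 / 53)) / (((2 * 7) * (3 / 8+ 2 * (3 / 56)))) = 12 / 53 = 0.23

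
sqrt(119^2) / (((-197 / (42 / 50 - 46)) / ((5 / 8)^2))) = 134351 / 12608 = 10.66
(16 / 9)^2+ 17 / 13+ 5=9970 / 1053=9.47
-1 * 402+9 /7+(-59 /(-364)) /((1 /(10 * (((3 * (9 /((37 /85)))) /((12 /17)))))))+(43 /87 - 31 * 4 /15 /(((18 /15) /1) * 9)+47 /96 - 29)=-72653875325 /253090656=-287.07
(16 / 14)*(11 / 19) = 88 / 133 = 0.66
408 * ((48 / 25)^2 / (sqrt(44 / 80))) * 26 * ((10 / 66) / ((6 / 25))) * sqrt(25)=166444.50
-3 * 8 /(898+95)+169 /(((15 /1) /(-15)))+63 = -35094 /331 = -106.02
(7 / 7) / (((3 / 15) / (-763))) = -3815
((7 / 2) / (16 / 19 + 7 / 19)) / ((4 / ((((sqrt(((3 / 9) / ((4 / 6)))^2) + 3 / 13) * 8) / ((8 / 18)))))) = 9.51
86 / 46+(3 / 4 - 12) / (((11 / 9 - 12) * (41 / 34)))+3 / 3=683319 / 182942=3.74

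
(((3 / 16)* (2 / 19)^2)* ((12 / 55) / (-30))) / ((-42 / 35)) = 1 / 79420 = 0.00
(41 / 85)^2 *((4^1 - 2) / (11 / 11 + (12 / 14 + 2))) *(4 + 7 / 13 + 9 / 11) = 18027044 / 27895725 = 0.65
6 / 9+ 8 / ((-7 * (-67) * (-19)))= 17798 / 26733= 0.67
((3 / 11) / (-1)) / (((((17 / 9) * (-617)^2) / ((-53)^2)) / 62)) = -4702266 / 71188843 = -0.07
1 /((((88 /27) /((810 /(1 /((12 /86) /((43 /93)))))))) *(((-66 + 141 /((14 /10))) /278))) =12216015 /20339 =600.62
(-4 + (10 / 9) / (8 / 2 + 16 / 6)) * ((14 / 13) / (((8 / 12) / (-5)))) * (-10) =-4025 / 13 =-309.62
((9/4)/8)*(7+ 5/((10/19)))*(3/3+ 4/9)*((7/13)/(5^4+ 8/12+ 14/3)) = 693/121024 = 0.01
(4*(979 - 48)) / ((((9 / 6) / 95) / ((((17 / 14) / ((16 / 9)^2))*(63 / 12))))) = 121788765 / 256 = 475737.36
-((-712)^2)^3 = -130280663537680384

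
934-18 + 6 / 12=1833 / 2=916.50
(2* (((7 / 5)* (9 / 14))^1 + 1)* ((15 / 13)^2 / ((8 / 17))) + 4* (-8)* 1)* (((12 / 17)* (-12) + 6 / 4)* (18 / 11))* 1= 61278957 / 252824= 242.38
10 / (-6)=-5 / 3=-1.67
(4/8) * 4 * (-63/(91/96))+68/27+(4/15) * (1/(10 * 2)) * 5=-228743/1755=-130.34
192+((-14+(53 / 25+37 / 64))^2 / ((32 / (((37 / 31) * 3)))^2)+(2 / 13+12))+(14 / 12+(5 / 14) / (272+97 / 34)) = 29552723047212110717 / 142821223301120000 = 206.92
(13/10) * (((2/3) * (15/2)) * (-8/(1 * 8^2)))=-13/16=-0.81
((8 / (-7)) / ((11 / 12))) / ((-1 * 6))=16 / 77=0.21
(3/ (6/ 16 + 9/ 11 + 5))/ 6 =44/ 545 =0.08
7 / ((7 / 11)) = 11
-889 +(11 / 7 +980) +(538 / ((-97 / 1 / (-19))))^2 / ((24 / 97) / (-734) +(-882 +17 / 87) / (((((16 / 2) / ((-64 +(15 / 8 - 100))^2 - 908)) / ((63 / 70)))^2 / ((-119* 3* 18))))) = 39280279390095452792067788803432 / 424324005756101749080461042763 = 92.57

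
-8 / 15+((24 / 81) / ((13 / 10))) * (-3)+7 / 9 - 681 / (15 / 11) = -292406 / 585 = -499.84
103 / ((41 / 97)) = 9991 / 41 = 243.68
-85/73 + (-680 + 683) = 134/73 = 1.84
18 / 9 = 2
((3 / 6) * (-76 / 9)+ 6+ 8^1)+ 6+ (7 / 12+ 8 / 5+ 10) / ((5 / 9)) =33937 / 900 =37.71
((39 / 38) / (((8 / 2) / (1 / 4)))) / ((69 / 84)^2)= 1911 / 20102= 0.10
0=0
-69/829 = -0.08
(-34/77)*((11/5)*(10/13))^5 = -6.13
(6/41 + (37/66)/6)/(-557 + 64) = -229/470844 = -0.00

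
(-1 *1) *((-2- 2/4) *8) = 20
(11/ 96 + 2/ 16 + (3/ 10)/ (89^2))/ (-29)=-911059/ 110260320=-0.01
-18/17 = -1.06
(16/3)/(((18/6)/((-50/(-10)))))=80/9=8.89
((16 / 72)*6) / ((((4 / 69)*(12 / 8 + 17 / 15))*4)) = 345 / 158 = 2.18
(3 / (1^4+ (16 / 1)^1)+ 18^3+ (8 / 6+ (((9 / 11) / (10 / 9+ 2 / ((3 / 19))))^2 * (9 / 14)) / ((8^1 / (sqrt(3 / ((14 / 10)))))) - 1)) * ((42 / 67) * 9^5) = 10460353203 * sqrt(105) / 6980580992+ 245904364188 / 1139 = 215894979.52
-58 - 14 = -72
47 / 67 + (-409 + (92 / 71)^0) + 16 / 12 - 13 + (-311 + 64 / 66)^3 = -71752190253745 / 2407779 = -29800156.18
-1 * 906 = -906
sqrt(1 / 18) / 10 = sqrt(2) / 60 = 0.02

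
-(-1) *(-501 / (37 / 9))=-4509 / 37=-121.86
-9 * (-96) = 864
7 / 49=1 / 7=0.14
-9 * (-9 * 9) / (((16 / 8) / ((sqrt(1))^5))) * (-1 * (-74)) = 26973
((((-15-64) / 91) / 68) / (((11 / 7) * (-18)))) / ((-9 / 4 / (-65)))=395 / 30294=0.01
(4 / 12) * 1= 1 / 3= 0.33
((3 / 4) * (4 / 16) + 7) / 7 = 115 / 112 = 1.03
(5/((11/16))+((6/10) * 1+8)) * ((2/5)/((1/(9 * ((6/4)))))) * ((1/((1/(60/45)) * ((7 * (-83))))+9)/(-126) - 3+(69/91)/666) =-2574016929/9781135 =-263.16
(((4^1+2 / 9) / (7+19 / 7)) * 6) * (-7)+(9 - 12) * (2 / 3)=-1033 / 51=-20.25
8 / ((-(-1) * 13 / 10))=6.15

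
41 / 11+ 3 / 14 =607 / 154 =3.94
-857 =-857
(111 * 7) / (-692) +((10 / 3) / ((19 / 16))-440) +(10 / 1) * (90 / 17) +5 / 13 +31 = -3085774925 / 8717124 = -353.99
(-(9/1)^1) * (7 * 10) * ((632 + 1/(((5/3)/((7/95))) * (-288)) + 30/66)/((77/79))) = -75185672151/183920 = -408795.52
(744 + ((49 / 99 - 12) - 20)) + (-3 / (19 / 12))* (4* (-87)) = 1371.86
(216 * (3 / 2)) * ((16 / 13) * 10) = 51840 / 13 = 3987.69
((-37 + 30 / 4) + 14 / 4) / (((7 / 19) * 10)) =-247 / 35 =-7.06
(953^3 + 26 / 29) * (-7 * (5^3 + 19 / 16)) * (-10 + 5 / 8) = 26605554984236025 / 3712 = 7167444769460.14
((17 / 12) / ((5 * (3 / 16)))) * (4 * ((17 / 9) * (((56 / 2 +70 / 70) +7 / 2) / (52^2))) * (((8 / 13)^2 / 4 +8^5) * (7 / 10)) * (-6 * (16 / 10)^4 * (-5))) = 849767202816 / 1373125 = 618856.41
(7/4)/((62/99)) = 693/248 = 2.79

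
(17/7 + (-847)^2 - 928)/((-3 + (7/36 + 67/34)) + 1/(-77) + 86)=33763565088/4012705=8414.17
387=387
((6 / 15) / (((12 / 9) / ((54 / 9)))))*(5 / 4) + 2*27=225 / 4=56.25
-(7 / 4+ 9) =-43 / 4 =-10.75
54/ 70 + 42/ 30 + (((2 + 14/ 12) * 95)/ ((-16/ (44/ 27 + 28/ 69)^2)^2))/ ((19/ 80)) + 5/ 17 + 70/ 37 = 876961802462352347/ 9822145092285645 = 89.28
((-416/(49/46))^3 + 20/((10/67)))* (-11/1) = 77080619247390/117649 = 655174453.22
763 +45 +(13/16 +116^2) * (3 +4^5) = 221135271/16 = 13820954.44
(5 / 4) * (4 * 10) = 50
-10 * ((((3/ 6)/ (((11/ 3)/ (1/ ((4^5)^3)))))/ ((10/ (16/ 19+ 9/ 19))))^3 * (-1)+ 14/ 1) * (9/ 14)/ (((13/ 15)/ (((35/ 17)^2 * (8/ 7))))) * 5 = -854398079708732603326639742069086332834375/ 339679744493725755629437620206725758976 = -2515.30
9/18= 0.50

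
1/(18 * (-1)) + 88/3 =527/18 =29.28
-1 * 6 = -6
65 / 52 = 5 / 4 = 1.25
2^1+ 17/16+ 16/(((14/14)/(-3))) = -719/16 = -44.94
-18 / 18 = -1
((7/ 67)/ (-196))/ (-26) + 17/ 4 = 207299/ 48776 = 4.25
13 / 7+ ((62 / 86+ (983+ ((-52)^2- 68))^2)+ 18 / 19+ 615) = 74906201106 / 5719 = 13097779.53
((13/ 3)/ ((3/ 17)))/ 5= 221/ 45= 4.91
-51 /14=-3.64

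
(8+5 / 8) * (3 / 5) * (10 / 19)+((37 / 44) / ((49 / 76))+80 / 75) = 3130439 / 614460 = 5.09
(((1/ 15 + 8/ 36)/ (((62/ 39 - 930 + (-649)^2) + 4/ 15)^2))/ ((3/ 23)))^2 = 63834549025/ 405981572865425697226812069175209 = 0.00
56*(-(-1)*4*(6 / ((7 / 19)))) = 3648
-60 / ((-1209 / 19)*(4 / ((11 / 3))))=1045 / 1209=0.86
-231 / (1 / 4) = -924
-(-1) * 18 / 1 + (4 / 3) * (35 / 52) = 737 / 39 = 18.90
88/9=9.78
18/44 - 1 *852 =-851.59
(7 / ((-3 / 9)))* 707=-14847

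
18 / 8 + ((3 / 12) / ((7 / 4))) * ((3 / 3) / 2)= 65 / 28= 2.32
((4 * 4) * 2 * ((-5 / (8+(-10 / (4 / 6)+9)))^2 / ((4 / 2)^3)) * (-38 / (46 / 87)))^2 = 3228271.50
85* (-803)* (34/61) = -2320670/61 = -38043.77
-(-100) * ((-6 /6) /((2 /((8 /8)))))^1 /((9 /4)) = -200 /9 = -22.22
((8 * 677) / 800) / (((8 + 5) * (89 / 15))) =2031 / 23140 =0.09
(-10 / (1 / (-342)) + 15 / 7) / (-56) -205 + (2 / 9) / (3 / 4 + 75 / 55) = -87277159 / 328104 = -266.00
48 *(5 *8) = 1920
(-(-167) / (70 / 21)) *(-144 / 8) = -4509 / 5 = -901.80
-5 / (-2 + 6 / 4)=10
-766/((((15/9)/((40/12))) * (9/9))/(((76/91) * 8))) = -931456/91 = -10235.78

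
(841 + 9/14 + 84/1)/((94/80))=787.78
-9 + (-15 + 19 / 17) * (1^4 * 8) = -120.06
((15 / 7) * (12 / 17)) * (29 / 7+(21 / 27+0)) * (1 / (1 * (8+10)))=3100 / 7497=0.41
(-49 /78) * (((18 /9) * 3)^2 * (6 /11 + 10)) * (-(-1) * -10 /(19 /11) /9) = 113680 /741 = 153.41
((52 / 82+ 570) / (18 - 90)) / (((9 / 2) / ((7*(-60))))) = 739.71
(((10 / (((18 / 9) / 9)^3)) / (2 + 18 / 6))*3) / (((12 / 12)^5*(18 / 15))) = 3645 / 8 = 455.62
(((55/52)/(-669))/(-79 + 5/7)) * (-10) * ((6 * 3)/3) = -1925/1588652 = -0.00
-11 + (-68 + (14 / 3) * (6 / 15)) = -1157 / 15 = -77.13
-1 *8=-8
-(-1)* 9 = 9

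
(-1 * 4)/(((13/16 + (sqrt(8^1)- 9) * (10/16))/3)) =3840 * sqrt(2)/5129 + 14784/5129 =3.94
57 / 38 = 3 / 2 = 1.50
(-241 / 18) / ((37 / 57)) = -4579 / 222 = -20.63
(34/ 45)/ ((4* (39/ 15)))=17/ 234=0.07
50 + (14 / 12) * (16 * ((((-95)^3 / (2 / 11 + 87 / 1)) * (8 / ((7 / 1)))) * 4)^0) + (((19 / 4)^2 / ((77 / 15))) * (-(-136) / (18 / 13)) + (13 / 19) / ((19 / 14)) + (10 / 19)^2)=167170001 / 333564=501.16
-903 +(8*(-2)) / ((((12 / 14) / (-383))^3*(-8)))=-19270484765 / 108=-178430414.49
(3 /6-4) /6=-7 /12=-0.58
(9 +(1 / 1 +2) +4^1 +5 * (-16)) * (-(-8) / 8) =-64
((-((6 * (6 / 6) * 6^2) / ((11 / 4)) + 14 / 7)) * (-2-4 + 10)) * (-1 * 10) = 35440 / 11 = 3221.82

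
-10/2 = -5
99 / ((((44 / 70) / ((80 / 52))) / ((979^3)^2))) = 2773362919307904381150 / 13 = 213335609177531106242.31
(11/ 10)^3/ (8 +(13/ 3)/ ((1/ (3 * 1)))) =1331/ 21000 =0.06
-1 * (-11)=11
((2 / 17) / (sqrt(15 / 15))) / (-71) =-2 / 1207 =-0.00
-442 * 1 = -442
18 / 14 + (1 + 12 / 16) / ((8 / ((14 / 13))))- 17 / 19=17333 / 27664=0.63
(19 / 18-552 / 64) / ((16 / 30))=-2725 / 192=-14.19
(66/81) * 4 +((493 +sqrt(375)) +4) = 5 * sqrt(15) +13507/27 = 519.62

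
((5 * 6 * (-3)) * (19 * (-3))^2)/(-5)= 58482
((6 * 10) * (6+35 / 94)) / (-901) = -17970 / 42347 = -0.42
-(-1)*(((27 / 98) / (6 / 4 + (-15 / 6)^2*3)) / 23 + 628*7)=14862878 / 3381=4396.00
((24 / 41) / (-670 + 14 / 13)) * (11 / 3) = -143 / 44567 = -0.00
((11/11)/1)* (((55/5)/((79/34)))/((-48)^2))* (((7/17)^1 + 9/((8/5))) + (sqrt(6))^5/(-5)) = 9031/728064 - 187* sqrt(6)/12640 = -0.02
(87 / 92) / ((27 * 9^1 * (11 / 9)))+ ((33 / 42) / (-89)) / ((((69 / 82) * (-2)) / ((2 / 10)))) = 120101 / 28371420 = 0.00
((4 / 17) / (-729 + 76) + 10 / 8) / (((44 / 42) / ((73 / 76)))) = 85064637 / 74243488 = 1.15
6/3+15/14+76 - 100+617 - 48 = 7673/14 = 548.07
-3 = -3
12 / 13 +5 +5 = 142 / 13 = 10.92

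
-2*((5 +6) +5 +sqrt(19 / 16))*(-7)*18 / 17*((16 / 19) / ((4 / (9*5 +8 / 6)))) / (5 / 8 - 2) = -5978112 / 3553 - 93408*sqrt(19) / 3553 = -1797.15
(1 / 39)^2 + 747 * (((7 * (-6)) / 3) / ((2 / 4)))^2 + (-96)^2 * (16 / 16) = 594864.00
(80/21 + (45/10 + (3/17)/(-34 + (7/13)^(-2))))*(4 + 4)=11834036/178143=66.43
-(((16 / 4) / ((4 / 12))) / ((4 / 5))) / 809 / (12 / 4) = -5 / 809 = -0.01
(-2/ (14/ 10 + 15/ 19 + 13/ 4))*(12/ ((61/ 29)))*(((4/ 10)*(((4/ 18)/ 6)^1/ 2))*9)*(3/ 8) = -2204/ 42029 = -0.05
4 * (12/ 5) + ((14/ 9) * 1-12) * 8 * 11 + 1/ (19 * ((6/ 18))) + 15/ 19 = -776822/ 855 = -908.56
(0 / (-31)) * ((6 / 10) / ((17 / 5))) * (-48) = 0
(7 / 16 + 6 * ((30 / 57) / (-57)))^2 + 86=2874017985 / 33362176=86.15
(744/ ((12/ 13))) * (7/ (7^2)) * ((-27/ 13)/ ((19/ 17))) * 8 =-227664/ 133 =-1711.76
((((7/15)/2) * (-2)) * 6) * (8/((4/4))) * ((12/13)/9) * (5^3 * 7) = -78400/39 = -2010.26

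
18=18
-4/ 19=-0.21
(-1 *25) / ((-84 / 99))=825 / 28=29.46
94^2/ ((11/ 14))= 123704/ 11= 11245.82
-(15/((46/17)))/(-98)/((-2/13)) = -3315/9016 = -0.37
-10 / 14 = -5 / 7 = -0.71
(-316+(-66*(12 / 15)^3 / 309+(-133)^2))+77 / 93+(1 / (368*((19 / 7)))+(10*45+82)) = 17905.72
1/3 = 0.33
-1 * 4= -4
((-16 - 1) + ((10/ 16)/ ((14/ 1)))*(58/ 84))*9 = -239469/ 1568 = -152.72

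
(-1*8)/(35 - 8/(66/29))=-264/1039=-0.25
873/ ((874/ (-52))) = -22698/ 437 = -51.94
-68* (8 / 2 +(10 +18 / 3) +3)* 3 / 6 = -782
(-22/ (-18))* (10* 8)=880/ 9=97.78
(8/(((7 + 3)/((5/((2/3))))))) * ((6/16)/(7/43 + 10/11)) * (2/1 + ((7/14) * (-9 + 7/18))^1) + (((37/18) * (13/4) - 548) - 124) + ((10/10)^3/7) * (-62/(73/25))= -8371615201/12435696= -673.19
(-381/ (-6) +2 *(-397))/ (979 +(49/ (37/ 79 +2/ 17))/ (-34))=-1149807/ 1537075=-0.75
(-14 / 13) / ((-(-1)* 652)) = -7 / 4238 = -0.00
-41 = -41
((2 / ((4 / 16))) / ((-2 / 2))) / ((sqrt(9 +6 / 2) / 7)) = -28 *sqrt(3) / 3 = -16.17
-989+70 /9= -8831 /9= -981.22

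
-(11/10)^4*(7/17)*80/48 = -102487/102000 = -1.00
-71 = -71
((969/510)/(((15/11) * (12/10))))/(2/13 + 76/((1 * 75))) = 13585/13656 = 0.99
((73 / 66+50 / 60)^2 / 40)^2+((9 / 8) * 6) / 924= 53617603 / 3320578800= 0.02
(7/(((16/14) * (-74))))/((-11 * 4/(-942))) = -23079/13024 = -1.77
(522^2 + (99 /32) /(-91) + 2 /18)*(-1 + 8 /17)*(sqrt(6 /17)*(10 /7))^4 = -80339205296250 /1073446283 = -74842.32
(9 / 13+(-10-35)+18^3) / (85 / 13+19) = 18810 / 83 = 226.63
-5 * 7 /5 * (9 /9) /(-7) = 1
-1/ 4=-0.25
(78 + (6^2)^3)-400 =46334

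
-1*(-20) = 20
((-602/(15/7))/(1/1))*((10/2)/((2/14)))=-29498/3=-9832.67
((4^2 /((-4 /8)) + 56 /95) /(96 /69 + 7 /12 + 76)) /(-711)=0.00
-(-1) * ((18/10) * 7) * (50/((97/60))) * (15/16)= 70875/194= 365.34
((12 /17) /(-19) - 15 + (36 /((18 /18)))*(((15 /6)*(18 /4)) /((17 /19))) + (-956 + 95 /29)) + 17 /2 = -9490911 /18734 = -506.61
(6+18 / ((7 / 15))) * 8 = 2496 / 7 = 356.57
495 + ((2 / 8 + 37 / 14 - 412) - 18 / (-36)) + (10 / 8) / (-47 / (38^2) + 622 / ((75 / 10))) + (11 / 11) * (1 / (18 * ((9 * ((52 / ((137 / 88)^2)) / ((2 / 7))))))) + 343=176051200286593055 / 409985824824576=429.41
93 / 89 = 1.04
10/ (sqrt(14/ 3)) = 5 * sqrt(42)/ 7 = 4.63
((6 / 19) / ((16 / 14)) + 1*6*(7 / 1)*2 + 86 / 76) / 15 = 6491 / 1140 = 5.69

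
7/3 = 2.33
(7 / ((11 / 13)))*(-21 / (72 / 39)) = -8281 / 88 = -94.10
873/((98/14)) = 873/7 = 124.71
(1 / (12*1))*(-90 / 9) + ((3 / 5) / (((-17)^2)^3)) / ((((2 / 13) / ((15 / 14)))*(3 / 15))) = -1689628075 / 2027555796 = -0.83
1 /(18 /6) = 0.33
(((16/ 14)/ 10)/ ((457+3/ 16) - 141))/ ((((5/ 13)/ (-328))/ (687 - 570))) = -31928832/ 885325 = -36.06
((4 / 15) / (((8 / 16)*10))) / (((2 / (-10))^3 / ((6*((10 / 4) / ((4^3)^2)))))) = -25 / 1024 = -0.02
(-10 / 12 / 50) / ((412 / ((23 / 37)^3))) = -12167 / 1252142160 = -0.00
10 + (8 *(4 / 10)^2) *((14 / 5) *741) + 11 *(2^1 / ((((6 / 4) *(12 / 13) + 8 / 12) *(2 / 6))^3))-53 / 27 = 18887733589 / 6912000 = 2732.60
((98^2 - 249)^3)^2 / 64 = 670290016633029292515625 / 64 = 10473281509891082695556.64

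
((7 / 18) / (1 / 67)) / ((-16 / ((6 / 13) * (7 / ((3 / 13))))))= -3283 / 144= -22.80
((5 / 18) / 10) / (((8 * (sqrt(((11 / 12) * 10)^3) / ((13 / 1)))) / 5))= 13 * sqrt(330) / 29040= 0.01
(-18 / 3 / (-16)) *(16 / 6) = 1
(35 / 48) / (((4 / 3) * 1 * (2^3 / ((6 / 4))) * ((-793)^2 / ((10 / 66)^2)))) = 875 / 233750719488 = 0.00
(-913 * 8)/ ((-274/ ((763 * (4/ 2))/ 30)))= 2786476/ 2055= 1355.95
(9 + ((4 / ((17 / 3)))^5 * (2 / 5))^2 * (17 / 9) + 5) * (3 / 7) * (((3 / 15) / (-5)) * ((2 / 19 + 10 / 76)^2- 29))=520764976141871019 / 74917890976979750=6.95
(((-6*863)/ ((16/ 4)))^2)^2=44929149932241/ 16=2808071870765.06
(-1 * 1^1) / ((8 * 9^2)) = -1 / 648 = -0.00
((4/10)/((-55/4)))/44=-2/3025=-0.00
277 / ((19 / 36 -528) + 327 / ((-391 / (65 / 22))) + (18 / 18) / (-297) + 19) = -128668716 / 237338749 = -0.54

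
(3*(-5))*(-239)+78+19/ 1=3682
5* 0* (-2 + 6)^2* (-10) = 0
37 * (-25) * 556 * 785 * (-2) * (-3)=-2422353000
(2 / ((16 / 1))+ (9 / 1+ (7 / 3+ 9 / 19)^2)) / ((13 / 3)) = 441977 / 112632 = 3.92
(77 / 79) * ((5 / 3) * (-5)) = -1925 / 237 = -8.12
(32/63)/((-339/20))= -640/21357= -0.03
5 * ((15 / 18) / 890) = 5 / 1068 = 0.00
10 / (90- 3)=10 / 87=0.11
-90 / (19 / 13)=-1170 / 19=-61.58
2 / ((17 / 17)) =2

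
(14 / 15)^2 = 196 / 225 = 0.87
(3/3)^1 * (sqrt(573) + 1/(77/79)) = 79/77 + sqrt(573) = 24.96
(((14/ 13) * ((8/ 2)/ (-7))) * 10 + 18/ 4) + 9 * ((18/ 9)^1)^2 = 34.35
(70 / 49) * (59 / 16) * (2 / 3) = 295 / 84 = 3.51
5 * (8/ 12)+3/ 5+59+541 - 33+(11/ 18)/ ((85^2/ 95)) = 2970037/ 5202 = 570.94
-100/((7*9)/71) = -7100/63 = -112.70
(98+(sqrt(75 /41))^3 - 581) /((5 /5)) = -483+375 *sqrt(123) /1681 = -480.53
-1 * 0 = 0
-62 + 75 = 13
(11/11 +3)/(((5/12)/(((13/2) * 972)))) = 303264/5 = 60652.80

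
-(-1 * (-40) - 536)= 496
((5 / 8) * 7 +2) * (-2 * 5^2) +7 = -1247 / 4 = -311.75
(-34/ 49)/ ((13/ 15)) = -510/ 637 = -0.80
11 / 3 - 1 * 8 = -13 / 3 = -4.33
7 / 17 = 0.41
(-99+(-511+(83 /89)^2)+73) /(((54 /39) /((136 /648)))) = -469259024 /5774409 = -81.27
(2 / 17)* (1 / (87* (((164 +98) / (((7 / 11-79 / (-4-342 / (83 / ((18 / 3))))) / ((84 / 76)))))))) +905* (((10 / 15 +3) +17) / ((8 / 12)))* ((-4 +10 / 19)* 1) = -65855288158296755 / 675756212208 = -97454.21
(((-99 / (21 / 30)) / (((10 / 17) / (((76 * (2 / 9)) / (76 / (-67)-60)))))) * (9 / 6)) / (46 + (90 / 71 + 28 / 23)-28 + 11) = 1166211849 / 368542720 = 3.16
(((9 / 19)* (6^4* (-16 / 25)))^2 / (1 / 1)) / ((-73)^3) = -34828517376 / 87771960625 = -0.40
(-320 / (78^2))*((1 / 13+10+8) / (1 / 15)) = -14.26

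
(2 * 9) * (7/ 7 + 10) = 198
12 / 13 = 0.92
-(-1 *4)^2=-16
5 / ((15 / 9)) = 3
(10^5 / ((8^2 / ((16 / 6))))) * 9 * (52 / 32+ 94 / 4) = 1884375 / 2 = 942187.50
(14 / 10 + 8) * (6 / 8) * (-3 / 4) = -423 / 80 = -5.29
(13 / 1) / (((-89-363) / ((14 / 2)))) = -91 / 452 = -0.20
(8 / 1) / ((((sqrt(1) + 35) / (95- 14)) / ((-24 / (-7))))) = 432 / 7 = 61.71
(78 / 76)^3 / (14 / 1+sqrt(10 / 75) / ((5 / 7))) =22244625 / 287693896-296595* sqrt(30) / 575387792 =0.07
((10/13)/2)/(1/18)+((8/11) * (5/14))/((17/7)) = 17090/2431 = 7.03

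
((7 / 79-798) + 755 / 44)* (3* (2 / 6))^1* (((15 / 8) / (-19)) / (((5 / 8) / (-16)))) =-1972.43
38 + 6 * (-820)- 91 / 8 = -39147 / 8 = -4893.38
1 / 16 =0.06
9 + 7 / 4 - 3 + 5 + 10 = 91 / 4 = 22.75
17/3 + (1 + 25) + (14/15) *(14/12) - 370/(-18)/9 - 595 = -226784/405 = -559.96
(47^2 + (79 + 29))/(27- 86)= -2317/59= -39.27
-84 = -84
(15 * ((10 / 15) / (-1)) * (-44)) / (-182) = -220 / 91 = -2.42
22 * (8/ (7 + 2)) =176/ 9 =19.56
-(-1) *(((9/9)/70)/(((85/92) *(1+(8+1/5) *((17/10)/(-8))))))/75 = -736/2650725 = -0.00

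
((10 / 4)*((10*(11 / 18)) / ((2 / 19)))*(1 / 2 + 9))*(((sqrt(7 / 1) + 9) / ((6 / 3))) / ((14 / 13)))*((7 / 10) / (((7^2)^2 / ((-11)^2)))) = 263.00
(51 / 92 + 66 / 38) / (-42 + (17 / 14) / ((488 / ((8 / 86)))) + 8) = -73535805 / 1091223523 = -0.07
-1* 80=-80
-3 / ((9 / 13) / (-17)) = 221 / 3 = 73.67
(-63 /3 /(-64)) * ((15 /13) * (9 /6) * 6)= 2835 /832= 3.41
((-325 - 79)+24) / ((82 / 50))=-9500 / 41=-231.71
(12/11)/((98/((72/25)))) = 0.03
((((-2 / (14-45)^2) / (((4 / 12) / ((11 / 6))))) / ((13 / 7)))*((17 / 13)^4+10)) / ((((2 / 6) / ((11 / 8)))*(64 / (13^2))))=-937961871 / 1080994304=-0.87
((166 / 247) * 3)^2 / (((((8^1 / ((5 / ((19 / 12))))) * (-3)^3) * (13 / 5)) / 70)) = -24111500 / 15069223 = -1.60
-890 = -890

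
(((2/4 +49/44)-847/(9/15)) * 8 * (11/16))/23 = -186127/552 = -337.19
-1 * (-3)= 3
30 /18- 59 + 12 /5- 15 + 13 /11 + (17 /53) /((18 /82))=-67.29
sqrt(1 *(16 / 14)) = 2 *sqrt(14) / 7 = 1.07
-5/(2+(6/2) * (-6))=5/16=0.31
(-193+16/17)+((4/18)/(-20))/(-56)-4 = -196.06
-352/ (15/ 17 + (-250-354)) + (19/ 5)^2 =3850933/ 256325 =15.02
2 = 2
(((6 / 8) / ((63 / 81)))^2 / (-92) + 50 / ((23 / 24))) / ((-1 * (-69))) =1254157 / 1658944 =0.76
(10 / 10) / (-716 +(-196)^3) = -1 / 7530252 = -0.00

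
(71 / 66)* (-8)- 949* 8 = -250820 / 33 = -7600.61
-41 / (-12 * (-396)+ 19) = -41 / 4771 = -0.01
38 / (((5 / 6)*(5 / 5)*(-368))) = -57 / 460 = -0.12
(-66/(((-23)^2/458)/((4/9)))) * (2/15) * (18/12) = -40304/7935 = -5.08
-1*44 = -44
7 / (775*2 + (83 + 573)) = 7 / 2206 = 0.00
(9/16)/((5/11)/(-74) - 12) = -0.05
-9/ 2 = -4.50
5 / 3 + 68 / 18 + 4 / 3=61 / 9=6.78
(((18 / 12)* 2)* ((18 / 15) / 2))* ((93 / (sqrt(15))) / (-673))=-279* sqrt(15) / 16825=-0.06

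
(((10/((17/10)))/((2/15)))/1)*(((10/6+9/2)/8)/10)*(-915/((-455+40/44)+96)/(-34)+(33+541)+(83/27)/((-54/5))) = 8634207761425/4425986448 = 1950.80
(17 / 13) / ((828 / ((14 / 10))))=119 / 53820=0.00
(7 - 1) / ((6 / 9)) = 9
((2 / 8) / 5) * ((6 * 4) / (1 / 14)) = 84 / 5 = 16.80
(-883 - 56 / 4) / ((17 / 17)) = -897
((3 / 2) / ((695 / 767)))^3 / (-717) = -4060958967 / 641862941000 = -0.01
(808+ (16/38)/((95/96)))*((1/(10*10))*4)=1459208/45125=32.34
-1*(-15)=15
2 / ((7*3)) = 2 / 21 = 0.10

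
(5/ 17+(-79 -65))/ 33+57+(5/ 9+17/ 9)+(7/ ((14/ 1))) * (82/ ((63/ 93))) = 115.61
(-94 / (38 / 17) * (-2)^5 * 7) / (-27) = -178976 / 513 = -348.88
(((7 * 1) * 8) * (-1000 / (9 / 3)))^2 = 348444444.44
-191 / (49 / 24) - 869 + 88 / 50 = -1176969 / 1225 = -960.79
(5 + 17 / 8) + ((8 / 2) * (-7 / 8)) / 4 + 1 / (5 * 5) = 629 / 100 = 6.29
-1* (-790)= 790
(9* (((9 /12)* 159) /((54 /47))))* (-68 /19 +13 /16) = -6284793 /2432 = -2584.21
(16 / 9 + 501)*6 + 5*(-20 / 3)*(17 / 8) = 17675 / 6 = 2945.83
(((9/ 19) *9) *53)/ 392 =4293/ 7448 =0.58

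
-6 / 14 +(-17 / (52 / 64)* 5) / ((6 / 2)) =-9637 / 273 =-35.30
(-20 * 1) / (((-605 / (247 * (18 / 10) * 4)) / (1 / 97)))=35568 / 58685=0.61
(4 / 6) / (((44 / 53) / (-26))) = -689 / 33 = -20.88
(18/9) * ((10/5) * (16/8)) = 8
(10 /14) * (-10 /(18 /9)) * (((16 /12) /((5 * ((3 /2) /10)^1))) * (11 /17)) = -4400 /1071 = -4.11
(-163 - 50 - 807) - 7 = -1027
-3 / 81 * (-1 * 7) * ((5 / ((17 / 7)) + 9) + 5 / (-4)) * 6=4669 / 306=15.26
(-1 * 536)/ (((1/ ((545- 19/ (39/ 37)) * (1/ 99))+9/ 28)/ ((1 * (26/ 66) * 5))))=-716031680/ 345411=-2072.98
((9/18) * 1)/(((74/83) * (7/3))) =249/1036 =0.24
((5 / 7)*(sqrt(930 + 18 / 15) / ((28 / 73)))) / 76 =73*sqrt(1455) / 3724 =0.75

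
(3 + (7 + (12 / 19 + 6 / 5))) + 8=1884 / 95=19.83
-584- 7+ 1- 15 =-605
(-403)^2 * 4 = 649636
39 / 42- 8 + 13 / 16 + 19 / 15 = -8387 / 1680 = -4.99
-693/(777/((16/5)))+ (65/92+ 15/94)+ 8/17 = -20634679/13598980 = -1.52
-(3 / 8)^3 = -27 / 512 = -0.05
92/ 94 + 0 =46/ 47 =0.98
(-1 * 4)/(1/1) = -4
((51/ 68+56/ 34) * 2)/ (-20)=-0.24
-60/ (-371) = 60/ 371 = 0.16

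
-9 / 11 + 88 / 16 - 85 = -1767 / 22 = -80.32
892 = 892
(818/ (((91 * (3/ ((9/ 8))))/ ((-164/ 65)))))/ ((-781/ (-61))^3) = -11418733167/ 2817784985015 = -0.00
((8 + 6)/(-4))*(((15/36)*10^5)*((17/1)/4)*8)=-14875000/3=-4958333.33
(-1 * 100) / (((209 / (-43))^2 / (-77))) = 1294300 / 3971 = 325.94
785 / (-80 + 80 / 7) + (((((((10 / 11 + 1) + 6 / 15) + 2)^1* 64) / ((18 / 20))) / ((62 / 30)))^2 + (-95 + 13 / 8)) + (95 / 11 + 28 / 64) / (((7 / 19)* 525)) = 99729901545177 / 4558215200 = 21879.16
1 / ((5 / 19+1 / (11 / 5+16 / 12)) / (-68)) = -34238 / 275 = -124.50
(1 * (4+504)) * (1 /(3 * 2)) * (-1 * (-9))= 762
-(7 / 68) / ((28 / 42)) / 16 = -21 / 2176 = -0.01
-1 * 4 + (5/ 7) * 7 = 1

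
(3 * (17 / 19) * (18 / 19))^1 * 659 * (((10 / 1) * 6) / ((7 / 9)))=326679480 / 2527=129275.62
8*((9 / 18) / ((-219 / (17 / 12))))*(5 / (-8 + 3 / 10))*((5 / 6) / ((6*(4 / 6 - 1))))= -2125 / 303534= -0.01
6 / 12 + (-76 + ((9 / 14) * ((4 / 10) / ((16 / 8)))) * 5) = -74.86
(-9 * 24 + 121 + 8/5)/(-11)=467/55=8.49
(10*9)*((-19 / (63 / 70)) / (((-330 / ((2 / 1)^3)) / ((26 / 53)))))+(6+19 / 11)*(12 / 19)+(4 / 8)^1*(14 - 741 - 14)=-22798051 / 66462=-343.02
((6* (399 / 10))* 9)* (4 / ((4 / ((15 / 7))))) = 4617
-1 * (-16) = 16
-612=-612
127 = 127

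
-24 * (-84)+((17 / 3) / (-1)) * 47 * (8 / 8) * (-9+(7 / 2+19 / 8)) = 68359 / 24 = 2848.29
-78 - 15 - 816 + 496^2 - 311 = 244796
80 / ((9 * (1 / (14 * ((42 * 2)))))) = 31360 / 3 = 10453.33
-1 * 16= -16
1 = 1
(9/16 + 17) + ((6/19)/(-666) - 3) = 491381/33744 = 14.56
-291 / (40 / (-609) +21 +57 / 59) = -10455921 / 786904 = -13.29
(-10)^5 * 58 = -5800000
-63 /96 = -21 /32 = -0.66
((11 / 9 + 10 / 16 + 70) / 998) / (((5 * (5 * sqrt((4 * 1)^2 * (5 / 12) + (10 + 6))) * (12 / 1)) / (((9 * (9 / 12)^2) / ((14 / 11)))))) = 24387 * sqrt(51) / 868659200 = 0.00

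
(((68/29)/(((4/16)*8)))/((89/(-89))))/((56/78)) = -663/406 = -1.63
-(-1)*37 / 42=37 / 42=0.88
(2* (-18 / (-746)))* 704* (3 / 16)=2376 / 373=6.37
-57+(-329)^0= -56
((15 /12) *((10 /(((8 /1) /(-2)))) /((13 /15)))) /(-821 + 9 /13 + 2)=125 /28368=0.00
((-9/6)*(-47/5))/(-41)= -141/410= -0.34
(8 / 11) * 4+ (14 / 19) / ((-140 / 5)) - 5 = -885 / 418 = -2.12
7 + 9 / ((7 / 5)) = 13.43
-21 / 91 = -3 / 13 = -0.23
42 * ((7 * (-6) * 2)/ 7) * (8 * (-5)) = 20160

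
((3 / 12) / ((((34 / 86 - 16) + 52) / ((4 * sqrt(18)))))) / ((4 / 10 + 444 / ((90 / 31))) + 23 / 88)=792 * sqrt(2) / 1475795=0.00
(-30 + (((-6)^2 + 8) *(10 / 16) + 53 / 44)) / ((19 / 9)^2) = -243 / 836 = -0.29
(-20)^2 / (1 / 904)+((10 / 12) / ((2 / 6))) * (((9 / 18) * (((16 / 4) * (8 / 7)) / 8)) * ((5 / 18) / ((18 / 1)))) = 820108825 / 2268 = 361600.01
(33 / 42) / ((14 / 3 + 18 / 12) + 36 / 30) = 0.11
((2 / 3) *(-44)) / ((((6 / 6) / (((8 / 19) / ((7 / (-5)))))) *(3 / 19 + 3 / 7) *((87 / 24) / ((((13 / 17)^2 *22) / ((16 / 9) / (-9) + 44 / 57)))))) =13242240 / 142477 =92.94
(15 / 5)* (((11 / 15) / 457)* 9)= 99 / 2285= 0.04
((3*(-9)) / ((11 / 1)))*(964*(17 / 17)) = -26028 / 11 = -2366.18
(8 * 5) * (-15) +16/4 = -596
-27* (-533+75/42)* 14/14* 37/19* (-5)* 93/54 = -127953585/532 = -240514.26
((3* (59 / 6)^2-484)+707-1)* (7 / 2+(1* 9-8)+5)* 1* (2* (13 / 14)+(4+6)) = 9690665 / 168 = 57682.53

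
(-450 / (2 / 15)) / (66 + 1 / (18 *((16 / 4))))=-243000 / 4753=-51.13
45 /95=9 /19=0.47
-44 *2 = -88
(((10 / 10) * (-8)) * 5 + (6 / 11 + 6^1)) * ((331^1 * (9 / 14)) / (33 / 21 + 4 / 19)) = -3471528 / 869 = -3994.85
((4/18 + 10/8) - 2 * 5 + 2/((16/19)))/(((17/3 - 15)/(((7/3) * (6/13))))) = 443/624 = 0.71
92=92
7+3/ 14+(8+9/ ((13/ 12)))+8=5737/ 182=31.52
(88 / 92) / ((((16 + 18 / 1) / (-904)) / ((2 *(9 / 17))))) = -178992 / 6647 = -26.93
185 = 185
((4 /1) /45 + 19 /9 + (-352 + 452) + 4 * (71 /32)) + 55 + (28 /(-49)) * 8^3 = -35419 /280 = -126.50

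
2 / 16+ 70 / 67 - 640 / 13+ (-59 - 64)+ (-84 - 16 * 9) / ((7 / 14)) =-4369361 / 6968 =-627.06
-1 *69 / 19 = -69 / 19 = -3.63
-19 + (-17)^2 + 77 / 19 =5207 / 19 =274.05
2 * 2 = 4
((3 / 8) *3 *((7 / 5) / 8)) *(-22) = -693 / 160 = -4.33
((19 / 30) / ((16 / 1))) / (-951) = -19 / 456480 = -0.00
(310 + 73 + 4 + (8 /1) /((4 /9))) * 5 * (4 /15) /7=540 /7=77.14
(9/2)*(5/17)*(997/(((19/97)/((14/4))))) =30463335/1292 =23578.43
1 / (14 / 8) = 4 / 7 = 0.57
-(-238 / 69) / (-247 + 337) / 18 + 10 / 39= 187847 / 726570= 0.26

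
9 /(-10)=-9 /10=-0.90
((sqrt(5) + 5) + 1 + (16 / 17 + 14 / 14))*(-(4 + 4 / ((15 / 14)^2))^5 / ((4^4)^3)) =-13225450646101 / 1189728000000000 - 13225450646101*sqrt(5) / 9447840000000000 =-0.01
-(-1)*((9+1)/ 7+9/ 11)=173/ 77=2.25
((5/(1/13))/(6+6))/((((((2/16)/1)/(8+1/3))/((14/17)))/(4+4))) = 364000/153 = 2379.08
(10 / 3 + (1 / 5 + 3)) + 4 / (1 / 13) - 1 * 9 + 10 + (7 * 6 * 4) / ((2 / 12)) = 1067.53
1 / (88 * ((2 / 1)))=1 / 176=0.01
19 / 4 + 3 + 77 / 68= 151 / 17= 8.88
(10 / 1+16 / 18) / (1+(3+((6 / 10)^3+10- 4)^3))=191406250 / 4292189397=0.04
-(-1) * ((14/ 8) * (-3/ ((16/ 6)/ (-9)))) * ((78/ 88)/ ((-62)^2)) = 22113/ 5412352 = 0.00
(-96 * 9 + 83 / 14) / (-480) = 12013 / 6720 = 1.79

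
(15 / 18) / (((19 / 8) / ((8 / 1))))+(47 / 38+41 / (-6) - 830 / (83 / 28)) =-5373 / 19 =-282.79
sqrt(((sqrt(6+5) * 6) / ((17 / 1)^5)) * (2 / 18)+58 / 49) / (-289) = -sqrt(4998 * sqrt(11)+12599811018) / 29816997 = -0.00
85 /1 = 85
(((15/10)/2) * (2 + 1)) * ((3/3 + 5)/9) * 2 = 3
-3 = -3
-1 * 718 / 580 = -359 / 290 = -1.24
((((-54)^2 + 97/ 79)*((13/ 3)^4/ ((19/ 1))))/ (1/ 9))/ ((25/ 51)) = 111897342557/ 112575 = 993980.39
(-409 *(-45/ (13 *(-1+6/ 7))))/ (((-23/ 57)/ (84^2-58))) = 51390477810/ 299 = 171874507.73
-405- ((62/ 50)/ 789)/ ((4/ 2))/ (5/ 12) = -13314437/ 32875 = -405.00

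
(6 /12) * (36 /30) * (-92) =-276 /5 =-55.20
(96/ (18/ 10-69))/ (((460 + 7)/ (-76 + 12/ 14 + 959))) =-2.70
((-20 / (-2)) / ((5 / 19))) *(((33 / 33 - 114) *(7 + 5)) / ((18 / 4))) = -34352 / 3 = -11450.67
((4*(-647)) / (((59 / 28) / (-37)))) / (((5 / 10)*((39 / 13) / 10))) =53623360 / 177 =302956.84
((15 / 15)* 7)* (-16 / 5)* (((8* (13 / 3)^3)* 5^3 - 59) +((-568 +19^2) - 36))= -245150752 / 135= -1815931.50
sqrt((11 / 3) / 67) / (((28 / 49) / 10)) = 35 * sqrt(2211) / 402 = 4.09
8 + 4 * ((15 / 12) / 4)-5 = 17 / 4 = 4.25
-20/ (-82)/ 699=10/ 28659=0.00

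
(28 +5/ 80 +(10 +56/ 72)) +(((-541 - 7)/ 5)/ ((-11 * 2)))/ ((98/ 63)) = 2330857/ 55440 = 42.04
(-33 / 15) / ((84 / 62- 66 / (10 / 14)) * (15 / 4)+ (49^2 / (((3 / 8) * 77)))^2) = -371349 / 1109448200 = -0.00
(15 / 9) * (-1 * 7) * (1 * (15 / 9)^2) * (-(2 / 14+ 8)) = 2375 / 9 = 263.89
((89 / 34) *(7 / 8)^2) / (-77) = -623 / 23936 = -0.03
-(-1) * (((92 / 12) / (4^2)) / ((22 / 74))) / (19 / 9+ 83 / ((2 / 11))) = 2553 / 726440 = 0.00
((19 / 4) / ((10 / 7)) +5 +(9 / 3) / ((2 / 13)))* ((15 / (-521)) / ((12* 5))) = -1113 / 83360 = -0.01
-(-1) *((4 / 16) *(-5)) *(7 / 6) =-35 / 24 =-1.46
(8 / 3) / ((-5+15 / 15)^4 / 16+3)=0.14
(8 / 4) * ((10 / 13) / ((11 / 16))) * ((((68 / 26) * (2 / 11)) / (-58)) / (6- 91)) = 128 / 593021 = 0.00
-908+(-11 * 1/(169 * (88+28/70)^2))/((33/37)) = -89936990509/99049548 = -908.00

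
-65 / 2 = -32.50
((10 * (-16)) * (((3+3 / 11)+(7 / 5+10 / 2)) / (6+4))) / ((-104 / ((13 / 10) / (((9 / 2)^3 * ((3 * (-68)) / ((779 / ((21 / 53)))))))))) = -6275624 / 30672675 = -0.20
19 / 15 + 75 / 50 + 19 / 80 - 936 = -933.00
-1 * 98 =-98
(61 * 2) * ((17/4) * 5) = 5185/2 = 2592.50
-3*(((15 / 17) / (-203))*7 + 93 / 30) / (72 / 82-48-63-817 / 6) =5584077 / 149346955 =0.04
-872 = -872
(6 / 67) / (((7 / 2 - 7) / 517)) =-6204 / 469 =-13.23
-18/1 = -18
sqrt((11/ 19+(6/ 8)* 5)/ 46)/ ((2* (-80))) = -0.00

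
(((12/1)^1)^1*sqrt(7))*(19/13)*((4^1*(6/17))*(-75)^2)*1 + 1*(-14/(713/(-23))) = 14/31 + 30780000*sqrt(7)/221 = 368490.16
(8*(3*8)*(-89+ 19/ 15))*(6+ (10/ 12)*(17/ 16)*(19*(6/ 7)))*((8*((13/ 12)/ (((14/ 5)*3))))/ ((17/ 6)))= -44715424/ 357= -125253.29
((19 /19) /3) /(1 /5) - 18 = -49 /3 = -16.33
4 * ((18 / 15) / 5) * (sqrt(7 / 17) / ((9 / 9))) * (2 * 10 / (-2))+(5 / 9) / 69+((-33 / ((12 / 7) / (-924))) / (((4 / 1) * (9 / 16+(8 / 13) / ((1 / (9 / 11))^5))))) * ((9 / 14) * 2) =13214888911927 / 1821685491-48 * sqrt(119) / 85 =7248.05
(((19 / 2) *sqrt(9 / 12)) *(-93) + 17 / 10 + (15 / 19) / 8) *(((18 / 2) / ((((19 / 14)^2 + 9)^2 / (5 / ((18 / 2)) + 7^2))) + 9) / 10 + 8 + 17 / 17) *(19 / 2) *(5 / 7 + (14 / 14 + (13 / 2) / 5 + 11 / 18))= -270248.40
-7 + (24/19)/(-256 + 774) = -7.00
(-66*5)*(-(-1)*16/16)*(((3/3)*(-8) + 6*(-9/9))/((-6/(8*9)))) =-55440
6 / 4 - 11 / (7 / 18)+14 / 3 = -929 / 42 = -22.12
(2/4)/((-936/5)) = -5/1872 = -0.00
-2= -2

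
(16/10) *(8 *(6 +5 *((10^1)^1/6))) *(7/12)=4816/45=107.02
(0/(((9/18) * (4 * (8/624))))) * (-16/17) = 0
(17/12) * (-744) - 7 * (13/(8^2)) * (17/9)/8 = -4858379/4608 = -1054.34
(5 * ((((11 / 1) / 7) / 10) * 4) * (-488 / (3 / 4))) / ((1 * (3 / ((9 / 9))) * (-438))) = 1.56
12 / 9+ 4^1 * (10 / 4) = 34 / 3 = 11.33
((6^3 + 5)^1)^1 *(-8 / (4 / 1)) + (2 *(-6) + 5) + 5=-444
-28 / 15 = -1.87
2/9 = 0.22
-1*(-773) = 773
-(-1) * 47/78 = 47/78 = 0.60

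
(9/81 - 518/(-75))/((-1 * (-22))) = 1579/4950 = 0.32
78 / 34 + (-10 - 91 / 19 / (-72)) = -7.64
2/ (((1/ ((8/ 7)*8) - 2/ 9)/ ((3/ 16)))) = -216/ 65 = -3.32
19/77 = 0.25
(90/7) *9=810/7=115.71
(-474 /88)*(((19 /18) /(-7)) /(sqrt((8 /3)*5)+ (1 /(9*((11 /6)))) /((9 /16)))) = -13509 /2056418+ 1337391*sqrt(30) /32902688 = 0.22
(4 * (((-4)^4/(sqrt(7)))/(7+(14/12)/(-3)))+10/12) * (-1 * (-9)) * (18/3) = 45+995328 * sqrt(7)/833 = 3206.33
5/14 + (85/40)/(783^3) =9600973859/26882726472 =0.36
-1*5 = -5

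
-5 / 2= -2.50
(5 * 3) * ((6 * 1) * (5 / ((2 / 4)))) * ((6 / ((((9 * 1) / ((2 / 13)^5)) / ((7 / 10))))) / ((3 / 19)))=85120 / 371293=0.23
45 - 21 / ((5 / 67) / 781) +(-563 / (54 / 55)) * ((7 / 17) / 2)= -219846.46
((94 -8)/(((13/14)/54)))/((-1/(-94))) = 6111504/13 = 470115.69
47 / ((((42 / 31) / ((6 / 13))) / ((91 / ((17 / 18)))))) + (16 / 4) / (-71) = 1861978 / 1207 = 1542.65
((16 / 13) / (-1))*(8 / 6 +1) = -112 / 39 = -2.87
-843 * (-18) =15174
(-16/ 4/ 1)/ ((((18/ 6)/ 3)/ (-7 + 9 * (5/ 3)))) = -32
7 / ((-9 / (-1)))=7 / 9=0.78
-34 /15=-2.27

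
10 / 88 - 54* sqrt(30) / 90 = 5 / 44 - 3* sqrt(30) / 5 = -3.17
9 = 9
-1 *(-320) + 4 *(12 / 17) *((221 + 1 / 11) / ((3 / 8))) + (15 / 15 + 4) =372071 / 187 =1989.68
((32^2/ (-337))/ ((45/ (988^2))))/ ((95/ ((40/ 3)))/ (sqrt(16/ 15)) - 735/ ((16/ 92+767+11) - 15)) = -20805474324248526848* sqrt(15)/ 8269416283258425 - 6749441175414898688/ 4961649769955055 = -11104.57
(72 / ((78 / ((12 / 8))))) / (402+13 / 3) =54 / 15847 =0.00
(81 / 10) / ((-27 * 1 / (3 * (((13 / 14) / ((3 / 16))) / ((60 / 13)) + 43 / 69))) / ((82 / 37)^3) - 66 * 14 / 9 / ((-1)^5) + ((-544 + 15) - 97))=-823255004268 / 53239269046175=-0.02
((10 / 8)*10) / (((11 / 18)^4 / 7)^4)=3644703927036534981427200 / 45949729863572161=79319376.59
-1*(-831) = 831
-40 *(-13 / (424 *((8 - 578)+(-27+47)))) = -13 / 5830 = -0.00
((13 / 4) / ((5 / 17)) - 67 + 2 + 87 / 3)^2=249001 / 400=622.50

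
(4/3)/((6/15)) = 10/3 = 3.33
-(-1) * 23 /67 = 0.34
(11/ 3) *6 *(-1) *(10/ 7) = -220/ 7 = -31.43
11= 11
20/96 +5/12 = 5/8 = 0.62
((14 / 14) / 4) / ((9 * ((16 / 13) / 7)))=91 / 576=0.16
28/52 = 7/13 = 0.54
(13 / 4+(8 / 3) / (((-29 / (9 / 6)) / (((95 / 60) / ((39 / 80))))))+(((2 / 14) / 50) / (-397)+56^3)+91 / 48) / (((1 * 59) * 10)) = 662381350489231 / 2225278692000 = 297.66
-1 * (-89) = 89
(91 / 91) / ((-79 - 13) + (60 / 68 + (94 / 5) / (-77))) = -0.01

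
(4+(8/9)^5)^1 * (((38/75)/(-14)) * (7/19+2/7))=-7799956/72335025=-0.11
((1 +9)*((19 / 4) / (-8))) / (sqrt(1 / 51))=-95*sqrt(51) / 16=-42.40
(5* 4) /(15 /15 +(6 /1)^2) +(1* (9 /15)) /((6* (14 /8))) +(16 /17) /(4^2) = 14453 /22015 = 0.66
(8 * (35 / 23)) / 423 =280 / 9729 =0.03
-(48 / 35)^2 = -2304 / 1225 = -1.88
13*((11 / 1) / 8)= 143 / 8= 17.88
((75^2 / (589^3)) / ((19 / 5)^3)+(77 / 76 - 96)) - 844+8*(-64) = -1450.99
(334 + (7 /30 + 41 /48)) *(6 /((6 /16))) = 5361.40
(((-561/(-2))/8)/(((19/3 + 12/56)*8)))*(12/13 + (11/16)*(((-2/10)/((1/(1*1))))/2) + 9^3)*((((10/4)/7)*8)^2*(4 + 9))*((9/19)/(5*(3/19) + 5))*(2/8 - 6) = -6868521441/281600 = -24391.06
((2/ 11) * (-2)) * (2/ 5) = -8/ 55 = -0.15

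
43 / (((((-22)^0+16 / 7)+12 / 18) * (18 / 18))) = 903 / 83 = 10.88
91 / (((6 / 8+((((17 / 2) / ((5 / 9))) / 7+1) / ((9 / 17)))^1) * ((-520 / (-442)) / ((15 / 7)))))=208845 / 8527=24.49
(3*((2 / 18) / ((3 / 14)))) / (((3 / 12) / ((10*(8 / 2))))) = 2240 / 9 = 248.89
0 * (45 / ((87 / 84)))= 0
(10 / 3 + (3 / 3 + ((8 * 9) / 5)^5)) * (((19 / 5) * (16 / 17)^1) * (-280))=-98820804901504 / 159375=-620052109.19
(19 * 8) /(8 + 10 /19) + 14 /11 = 17018 /891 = 19.10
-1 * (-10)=10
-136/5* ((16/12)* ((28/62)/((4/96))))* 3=-182784/155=-1179.25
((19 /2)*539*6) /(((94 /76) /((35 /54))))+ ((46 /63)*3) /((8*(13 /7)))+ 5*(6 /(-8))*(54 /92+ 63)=16049034433 /1011816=15861.61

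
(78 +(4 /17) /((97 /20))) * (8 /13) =1029616 /21437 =48.03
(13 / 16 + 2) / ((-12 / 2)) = -15 / 32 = -0.47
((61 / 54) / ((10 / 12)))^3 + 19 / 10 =4.39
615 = 615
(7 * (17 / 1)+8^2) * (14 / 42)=61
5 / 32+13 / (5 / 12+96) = 829 / 2848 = 0.29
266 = 266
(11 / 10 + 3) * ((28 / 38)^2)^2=787528 / 651605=1.21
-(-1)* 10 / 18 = 5 / 9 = 0.56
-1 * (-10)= 10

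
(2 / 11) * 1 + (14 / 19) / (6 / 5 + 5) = 1948 / 6479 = 0.30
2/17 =0.12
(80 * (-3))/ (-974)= 120/ 487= 0.25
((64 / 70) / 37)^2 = 1024 / 1677025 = 0.00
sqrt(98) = 9.90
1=1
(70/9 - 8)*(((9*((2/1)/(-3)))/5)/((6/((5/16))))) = 1/72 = 0.01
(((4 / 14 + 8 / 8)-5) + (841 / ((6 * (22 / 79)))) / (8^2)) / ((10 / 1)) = 49085 / 118272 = 0.42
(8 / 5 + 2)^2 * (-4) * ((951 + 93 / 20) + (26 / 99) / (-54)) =-204355156 / 4125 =-49540.64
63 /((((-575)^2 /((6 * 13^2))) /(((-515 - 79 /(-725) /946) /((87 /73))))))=-274527837494001 /3288007765625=-83.49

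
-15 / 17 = -0.88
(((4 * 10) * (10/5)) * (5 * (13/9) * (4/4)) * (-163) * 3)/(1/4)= -3390400/3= -1130133.33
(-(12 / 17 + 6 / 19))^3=-35937000 / 33698267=-1.07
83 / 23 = 3.61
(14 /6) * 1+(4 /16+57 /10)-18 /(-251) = 125827 /15060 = 8.36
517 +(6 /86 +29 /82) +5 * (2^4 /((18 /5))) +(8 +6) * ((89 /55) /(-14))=939056999 /1745370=538.03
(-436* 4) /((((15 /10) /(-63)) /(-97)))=-7105056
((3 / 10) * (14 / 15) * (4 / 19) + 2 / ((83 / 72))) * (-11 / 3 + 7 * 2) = 2192444 / 118275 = 18.54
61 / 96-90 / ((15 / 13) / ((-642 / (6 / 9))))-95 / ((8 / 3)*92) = 41463065 / 552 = 75114.25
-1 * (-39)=39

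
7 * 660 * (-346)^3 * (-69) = 13204421002080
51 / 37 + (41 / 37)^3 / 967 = 67583894 / 48981451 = 1.38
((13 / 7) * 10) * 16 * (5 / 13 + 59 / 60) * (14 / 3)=17072 / 9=1896.89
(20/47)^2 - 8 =-17272/2209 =-7.82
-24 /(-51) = 8 /17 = 0.47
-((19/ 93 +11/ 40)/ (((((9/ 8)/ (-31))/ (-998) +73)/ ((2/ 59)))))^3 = -45074990138557748032/ 4088327778952289522061887179125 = -0.00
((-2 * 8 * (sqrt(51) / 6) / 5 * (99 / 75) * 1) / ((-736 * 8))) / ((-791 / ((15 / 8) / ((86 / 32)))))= -33 * sqrt(51) / 312919600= -0.00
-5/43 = -0.12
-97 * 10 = -970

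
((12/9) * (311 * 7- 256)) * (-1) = -7684/3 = -2561.33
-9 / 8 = -1.12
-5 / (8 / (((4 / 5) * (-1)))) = 1 / 2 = 0.50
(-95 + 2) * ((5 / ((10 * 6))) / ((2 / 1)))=-31 / 8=-3.88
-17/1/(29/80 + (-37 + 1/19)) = 25840/55609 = 0.46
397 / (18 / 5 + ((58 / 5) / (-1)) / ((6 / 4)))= -5955 / 62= -96.05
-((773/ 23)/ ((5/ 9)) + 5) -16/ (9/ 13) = -91708/ 1035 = -88.61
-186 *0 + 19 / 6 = 19 / 6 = 3.17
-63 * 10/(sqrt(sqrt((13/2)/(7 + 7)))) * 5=-3150 * 13^(3/4) * sqrt(2) * 7^(1/4)/13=-3816.05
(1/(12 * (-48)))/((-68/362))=181/19584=0.01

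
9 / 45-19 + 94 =376 / 5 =75.20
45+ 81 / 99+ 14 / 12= 3101 / 66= 46.98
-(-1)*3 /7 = 3 /7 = 0.43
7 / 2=3.50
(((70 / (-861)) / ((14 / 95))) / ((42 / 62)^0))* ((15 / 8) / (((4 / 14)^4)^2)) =-1955914625 / 83968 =-23293.57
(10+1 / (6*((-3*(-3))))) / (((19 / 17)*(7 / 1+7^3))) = 9197 / 359100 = 0.03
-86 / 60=-43 / 30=-1.43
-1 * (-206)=206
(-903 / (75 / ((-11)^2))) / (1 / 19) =-691999 / 25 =-27679.96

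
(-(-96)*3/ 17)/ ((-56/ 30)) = -1080/ 119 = -9.08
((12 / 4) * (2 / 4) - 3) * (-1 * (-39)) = -117 / 2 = -58.50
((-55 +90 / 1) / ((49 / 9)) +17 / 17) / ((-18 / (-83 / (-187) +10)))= -806 / 187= -4.31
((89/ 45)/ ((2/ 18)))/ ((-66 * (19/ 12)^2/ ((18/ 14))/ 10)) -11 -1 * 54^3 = -4377371023/ 27797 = -157476.38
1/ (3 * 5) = 0.07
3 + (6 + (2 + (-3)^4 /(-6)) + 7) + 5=19 /2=9.50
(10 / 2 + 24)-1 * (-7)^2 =-20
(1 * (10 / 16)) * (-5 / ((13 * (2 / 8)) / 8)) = -7.69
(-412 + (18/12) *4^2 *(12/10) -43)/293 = -2131/1465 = -1.45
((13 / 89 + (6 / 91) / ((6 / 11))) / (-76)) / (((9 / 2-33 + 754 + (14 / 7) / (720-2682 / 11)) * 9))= -314571 / 584777191271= -0.00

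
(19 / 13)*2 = 38 / 13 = 2.92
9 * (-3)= -27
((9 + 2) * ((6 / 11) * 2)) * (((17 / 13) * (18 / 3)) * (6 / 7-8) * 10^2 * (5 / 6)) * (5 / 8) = -3187500 / 91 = -35027.47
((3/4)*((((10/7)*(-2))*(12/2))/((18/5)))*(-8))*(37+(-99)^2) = 1967600/7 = 281085.71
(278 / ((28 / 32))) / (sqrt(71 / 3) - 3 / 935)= 4678740 / 108622409 + 486069100 * sqrt(213) / 108622409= 65.35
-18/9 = -2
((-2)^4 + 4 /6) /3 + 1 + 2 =77 /9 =8.56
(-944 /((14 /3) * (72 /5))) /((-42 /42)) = 295 /21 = 14.05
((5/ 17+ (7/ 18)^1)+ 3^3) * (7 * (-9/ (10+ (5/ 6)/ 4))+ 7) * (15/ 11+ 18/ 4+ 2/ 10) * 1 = 163854553/ 1178100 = 139.08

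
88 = 88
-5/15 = -1/3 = -0.33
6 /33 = 2 /11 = 0.18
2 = 2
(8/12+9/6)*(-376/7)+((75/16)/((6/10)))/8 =-310207/2688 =-115.40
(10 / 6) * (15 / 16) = 25 / 16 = 1.56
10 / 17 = 0.59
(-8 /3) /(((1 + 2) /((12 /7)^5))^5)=-10468720619376572066955264 /1341068619663964900807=-7806.25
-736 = -736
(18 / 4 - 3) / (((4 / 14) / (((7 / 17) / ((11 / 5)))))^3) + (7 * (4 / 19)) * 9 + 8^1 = 43107657317 / 1987917712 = 21.68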